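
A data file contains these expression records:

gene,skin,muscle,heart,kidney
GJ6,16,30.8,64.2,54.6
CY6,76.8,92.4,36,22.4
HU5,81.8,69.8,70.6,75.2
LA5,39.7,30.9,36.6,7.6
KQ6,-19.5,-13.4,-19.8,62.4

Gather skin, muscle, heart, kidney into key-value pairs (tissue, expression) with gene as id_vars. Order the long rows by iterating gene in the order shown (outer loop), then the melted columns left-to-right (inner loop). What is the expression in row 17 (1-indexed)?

-19.5

20 rows total (5 × 4). Row 17: index ⌊(17-1)/4⌋ = 4 into gene → KQ6; (17-1) mod 4 = 0 into the melted columns → skin.
So row 17 is (KQ6, skin, -19.5); expression = -19.5.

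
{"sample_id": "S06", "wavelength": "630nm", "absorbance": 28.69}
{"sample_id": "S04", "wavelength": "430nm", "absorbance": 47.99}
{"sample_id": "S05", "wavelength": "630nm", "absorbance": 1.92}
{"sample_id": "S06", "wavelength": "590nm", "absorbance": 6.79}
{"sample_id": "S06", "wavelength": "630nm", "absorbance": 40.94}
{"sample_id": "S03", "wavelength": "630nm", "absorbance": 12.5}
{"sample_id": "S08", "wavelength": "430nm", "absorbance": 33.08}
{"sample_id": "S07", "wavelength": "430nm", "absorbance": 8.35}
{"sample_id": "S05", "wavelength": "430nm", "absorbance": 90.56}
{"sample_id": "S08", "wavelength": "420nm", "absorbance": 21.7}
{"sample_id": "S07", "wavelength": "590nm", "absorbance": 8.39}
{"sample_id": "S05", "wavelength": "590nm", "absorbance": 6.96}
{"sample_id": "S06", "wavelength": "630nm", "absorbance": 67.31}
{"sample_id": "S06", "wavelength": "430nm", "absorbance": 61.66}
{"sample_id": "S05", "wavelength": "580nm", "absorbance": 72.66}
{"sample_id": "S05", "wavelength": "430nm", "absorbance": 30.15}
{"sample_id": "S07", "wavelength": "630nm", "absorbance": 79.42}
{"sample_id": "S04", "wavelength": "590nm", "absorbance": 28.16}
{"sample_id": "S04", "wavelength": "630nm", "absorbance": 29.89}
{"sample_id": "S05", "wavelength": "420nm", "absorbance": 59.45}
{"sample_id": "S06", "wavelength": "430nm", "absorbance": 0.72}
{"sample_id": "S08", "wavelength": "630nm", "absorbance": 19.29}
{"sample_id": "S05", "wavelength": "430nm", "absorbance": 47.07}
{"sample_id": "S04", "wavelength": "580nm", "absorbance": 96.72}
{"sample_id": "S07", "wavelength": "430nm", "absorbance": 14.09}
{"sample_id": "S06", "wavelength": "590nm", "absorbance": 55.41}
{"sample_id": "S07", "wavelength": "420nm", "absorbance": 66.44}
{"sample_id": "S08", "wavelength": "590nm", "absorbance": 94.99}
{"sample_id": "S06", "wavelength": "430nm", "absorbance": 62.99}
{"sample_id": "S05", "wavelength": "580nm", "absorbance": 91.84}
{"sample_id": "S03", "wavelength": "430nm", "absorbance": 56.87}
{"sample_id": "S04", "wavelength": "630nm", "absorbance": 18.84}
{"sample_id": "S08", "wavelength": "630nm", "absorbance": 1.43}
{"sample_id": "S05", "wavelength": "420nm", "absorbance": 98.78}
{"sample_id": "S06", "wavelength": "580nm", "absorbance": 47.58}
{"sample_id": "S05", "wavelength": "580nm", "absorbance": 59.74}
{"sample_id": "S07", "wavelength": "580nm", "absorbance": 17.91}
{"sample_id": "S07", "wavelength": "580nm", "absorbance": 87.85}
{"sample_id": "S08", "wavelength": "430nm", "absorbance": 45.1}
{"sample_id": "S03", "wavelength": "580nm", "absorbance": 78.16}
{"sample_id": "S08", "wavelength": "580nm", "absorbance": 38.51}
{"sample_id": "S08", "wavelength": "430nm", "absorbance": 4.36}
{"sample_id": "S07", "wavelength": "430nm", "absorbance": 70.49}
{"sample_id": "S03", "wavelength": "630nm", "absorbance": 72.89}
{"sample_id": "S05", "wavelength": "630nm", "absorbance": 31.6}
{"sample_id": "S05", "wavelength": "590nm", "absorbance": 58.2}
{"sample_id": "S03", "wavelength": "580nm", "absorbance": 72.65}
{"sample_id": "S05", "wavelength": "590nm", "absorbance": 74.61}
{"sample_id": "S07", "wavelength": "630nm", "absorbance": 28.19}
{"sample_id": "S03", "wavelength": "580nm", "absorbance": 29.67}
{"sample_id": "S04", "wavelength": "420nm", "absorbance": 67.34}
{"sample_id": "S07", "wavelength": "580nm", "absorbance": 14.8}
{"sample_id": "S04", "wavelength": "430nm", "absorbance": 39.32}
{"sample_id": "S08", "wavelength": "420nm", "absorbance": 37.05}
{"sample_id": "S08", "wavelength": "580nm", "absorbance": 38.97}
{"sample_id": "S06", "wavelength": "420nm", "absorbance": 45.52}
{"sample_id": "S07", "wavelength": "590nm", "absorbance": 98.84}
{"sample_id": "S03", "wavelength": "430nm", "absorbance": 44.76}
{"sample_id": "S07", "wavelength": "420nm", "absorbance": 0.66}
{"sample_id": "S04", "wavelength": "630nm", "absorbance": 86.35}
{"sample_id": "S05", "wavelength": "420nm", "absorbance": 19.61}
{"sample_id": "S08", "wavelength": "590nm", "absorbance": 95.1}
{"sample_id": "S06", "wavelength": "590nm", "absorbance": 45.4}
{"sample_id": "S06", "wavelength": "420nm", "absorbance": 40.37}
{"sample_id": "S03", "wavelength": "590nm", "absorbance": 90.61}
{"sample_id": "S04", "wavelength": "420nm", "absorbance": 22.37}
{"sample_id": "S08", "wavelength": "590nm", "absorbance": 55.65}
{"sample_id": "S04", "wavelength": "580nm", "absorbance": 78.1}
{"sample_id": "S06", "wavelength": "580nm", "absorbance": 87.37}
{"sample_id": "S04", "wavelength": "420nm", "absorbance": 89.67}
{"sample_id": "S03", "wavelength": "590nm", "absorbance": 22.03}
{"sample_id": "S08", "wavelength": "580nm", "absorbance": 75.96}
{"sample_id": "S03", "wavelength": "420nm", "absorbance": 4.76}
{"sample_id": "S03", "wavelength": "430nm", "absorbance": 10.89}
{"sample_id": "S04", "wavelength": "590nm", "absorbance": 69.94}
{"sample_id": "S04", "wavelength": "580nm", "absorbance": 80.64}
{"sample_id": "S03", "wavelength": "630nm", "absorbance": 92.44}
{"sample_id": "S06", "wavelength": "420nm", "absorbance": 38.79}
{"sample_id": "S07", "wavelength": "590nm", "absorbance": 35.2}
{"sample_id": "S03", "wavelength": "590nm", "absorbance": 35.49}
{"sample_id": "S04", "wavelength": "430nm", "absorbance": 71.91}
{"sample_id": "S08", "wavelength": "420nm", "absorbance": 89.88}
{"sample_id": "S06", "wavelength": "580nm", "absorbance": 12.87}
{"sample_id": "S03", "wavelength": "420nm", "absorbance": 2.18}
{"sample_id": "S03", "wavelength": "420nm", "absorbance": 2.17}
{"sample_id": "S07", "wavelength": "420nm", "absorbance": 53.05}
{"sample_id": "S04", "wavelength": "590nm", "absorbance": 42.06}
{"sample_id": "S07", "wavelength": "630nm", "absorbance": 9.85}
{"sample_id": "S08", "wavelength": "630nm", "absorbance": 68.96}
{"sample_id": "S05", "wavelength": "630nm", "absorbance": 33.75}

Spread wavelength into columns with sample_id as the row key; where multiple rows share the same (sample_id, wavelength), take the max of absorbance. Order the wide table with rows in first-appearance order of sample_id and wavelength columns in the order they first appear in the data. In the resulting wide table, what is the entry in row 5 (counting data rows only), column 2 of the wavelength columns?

45.1

With rows in first-appearance order of sample_id, row 5 is sample_id=S08. wavelength columns in first-appearance order: 630nm, 430nm, 590nm, 420nm, 580nm; column 2 is 430nm.
Long rows with sample_id=S08, wavelength=430nm: max(33.08, 45.1, 4.36) = 45.1.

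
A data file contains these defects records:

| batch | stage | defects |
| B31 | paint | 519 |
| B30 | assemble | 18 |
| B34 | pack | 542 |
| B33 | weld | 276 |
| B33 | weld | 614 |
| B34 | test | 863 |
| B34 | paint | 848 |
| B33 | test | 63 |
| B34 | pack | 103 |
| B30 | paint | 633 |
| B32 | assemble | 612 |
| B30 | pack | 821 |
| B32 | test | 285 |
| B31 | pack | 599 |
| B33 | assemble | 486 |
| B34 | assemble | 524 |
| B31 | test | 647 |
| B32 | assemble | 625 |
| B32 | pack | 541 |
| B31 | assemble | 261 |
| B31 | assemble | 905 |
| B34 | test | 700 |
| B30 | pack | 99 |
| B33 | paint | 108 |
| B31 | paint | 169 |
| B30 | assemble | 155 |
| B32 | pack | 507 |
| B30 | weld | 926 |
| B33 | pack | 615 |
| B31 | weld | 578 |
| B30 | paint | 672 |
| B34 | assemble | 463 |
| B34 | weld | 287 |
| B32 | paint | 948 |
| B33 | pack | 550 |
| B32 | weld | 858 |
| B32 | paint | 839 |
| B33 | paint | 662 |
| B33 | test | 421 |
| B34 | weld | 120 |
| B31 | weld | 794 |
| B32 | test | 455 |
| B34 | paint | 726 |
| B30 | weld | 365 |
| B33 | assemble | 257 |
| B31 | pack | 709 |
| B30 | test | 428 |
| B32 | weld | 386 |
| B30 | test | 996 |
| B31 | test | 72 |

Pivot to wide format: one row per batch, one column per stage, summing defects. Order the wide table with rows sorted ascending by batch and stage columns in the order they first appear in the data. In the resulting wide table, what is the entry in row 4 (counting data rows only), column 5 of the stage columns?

With rows sorted ascending by batch, row 4 is batch=B33. stage columns in first-appearance order: paint, assemble, pack, weld, test; column 5 is test.
Long rows with batch=B33, stage=test: 63 + 421 = 484.

484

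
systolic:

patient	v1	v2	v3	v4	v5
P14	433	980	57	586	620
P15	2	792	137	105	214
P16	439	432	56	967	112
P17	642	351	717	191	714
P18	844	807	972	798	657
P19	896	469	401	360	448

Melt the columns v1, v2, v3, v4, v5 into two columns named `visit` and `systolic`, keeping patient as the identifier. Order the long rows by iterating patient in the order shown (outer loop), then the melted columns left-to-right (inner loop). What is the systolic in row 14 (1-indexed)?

30 rows total (6 × 5). Row 14: index ⌊(14-1)/5⌋ = 2 into patient → P16; (14-1) mod 5 = 3 into the melted columns → v4.
So row 14 is (P16, v4, 967); systolic = 967.

967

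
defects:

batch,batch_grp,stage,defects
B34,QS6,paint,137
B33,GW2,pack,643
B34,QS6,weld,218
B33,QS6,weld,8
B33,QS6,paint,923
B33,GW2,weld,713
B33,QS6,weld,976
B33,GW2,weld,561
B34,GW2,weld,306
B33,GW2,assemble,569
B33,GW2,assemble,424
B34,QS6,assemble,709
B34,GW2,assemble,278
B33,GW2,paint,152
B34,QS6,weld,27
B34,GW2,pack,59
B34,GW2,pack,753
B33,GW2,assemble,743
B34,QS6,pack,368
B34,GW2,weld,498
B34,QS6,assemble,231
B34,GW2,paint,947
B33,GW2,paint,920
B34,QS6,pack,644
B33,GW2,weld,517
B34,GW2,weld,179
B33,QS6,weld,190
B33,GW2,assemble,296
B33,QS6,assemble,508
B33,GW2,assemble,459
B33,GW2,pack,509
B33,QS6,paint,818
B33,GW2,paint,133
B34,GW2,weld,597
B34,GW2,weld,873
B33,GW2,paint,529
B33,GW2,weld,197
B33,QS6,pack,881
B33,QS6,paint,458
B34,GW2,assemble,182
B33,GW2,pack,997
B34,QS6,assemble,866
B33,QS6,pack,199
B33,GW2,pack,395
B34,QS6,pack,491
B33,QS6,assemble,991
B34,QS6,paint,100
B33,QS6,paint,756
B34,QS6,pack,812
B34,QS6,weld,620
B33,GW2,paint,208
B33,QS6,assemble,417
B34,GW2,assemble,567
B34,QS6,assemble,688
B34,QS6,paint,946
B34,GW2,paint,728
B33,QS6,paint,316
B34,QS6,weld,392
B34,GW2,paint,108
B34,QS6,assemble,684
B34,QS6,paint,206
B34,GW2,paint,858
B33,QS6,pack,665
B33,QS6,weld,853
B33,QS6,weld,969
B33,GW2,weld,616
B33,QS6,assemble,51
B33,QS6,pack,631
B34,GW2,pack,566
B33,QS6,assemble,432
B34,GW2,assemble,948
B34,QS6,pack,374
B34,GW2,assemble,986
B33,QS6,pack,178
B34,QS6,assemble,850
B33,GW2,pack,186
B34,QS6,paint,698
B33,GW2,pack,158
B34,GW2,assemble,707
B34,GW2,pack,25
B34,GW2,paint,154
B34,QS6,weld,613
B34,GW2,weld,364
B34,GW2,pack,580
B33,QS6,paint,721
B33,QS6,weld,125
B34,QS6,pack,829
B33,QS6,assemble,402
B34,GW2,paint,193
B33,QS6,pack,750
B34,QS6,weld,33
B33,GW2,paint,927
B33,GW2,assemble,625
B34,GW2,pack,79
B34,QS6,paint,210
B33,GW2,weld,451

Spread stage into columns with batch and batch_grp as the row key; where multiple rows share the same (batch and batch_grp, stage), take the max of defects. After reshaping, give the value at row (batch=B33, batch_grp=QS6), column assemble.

Rows with batch=B33, batch_grp=QS6 and stage=assemble: defects values are 508, 991, 417, 51, 432, 402.
max(508, 991, 417, 51, 432, 402) = 991.

991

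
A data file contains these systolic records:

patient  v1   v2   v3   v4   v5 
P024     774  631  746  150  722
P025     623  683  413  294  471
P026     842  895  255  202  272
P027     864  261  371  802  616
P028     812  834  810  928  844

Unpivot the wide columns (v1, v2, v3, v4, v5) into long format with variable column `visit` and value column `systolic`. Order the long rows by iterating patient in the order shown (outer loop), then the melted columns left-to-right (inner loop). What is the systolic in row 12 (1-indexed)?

25 rows total (5 × 5). Row 12: index ⌊(12-1)/5⌋ = 2 into patient → P026; (12-1) mod 5 = 1 into the melted columns → v2.
So row 12 is (P026, v2, 895); systolic = 895.

895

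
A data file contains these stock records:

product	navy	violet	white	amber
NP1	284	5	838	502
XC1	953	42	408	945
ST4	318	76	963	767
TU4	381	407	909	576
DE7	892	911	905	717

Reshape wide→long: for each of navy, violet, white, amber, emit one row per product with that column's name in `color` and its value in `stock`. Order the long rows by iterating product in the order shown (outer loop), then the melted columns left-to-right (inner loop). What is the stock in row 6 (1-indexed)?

20 rows total (5 × 4). Row 6: index ⌊(6-1)/4⌋ = 1 into product → XC1; (6-1) mod 4 = 1 into the melted columns → violet.
So row 6 is (XC1, violet, 42); stock = 42.

42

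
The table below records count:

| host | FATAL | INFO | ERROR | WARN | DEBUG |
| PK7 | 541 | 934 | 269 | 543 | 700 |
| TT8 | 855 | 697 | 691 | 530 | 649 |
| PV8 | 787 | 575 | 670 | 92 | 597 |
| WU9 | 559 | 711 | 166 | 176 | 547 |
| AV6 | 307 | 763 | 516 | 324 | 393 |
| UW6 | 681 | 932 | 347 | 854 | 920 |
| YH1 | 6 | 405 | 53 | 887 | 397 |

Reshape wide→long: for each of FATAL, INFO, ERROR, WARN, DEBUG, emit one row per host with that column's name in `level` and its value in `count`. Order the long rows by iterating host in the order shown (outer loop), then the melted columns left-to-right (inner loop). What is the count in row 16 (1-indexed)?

35 rows total (7 × 5). Row 16: index ⌊(16-1)/5⌋ = 3 into host → WU9; (16-1) mod 5 = 0 into the melted columns → FATAL.
So row 16 is (WU9, FATAL, 559); count = 559.

559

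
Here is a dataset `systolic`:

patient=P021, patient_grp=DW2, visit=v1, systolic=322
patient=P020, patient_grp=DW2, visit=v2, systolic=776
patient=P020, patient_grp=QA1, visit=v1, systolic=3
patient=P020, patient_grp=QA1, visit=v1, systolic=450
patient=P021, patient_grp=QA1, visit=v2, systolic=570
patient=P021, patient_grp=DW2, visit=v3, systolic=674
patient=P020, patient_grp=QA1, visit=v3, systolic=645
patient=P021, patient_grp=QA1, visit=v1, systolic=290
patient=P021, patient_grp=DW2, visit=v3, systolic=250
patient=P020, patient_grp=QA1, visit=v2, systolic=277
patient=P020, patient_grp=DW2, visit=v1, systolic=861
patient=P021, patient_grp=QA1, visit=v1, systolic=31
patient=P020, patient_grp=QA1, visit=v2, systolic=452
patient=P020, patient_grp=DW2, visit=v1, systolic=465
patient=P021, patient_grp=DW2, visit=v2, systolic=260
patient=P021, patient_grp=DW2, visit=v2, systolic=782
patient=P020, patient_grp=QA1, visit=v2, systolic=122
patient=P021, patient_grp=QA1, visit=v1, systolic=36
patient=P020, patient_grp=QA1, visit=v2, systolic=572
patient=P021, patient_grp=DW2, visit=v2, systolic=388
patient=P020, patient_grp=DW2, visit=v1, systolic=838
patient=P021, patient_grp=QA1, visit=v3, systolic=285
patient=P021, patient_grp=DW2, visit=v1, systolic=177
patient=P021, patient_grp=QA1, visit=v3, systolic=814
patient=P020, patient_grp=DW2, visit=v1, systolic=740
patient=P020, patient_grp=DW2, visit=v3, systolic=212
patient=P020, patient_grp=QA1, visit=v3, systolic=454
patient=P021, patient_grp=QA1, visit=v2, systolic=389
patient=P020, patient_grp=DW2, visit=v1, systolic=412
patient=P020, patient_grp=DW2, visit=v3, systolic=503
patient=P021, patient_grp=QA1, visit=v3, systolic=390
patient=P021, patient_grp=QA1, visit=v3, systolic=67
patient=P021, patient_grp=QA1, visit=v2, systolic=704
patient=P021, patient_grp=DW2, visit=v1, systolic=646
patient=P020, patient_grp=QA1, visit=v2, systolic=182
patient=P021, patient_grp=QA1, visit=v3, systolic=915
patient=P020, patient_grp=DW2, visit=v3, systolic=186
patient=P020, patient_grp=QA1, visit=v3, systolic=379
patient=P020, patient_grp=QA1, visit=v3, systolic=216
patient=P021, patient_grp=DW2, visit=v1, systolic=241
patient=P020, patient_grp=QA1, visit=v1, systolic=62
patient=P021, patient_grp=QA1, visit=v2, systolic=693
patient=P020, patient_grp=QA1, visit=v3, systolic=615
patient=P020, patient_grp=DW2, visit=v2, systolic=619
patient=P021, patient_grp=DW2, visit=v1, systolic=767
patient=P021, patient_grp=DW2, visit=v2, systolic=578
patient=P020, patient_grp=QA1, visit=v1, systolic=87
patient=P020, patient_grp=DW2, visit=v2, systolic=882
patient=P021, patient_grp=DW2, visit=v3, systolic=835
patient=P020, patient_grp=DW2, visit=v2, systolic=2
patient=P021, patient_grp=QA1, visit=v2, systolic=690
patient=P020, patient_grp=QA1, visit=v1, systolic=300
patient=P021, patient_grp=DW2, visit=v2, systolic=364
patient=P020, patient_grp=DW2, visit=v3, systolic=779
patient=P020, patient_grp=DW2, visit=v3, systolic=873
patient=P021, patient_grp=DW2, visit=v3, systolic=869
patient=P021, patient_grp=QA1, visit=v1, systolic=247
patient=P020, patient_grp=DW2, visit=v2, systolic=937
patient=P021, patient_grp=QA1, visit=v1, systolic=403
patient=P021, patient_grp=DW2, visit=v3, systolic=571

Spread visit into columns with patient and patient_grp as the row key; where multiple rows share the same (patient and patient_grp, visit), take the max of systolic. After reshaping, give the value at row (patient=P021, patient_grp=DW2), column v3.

Rows with patient=P021, patient_grp=DW2 and visit=v3: systolic values are 674, 250, 835, 869, 571.
max(674, 250, 835, 869, 571) = 869.

869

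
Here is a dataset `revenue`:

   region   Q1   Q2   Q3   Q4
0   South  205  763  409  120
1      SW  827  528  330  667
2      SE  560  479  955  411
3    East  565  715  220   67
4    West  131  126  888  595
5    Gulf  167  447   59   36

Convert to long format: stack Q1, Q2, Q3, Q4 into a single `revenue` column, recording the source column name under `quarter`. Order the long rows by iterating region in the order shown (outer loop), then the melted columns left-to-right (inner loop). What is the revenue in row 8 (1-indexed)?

24 rows total (6 × 4). Row 8: index ⌊(8-1)/4⌋ = 1 into region → SW; (8-1) mod 4 = 3 into the melted columns → Q4.
So row 8 is (SW, Q4, 667); revenue = 667.

667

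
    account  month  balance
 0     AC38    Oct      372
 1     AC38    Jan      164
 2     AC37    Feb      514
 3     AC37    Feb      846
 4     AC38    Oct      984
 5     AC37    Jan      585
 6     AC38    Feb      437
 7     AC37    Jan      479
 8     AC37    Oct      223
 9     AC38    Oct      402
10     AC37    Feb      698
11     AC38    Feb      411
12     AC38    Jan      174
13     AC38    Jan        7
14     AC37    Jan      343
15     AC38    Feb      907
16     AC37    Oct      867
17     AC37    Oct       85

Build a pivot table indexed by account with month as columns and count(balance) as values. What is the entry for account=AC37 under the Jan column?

3

Rows with account=AC37 and month=Jan: balance values are 585, 479, 343.
3 rows match — count = 3.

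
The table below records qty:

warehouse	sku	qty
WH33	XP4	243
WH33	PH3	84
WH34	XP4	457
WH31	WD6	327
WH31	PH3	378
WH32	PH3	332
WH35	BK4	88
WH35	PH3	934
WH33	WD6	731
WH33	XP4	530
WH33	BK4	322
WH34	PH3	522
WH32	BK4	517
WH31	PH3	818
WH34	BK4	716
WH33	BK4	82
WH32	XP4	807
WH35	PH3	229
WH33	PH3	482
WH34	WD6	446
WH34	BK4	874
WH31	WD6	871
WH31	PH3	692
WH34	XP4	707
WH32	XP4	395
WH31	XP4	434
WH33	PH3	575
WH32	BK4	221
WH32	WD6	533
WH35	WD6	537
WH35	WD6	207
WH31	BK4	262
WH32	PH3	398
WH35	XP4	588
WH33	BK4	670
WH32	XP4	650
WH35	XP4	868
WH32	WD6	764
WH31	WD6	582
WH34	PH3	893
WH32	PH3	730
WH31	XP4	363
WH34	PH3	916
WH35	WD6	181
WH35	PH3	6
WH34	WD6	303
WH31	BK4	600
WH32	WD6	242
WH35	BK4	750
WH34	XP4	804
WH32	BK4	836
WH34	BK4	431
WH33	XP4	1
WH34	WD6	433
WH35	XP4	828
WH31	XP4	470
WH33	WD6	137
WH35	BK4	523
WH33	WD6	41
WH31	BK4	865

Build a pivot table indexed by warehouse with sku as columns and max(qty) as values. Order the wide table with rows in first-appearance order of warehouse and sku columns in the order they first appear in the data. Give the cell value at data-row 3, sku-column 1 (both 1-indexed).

With rows in first-appearance order of warehouse, row 3 is warehouse=WH31. sku columns in first-appearance order: XP4, PH3, WD6, BK4; column 1 is XP4.
Long rows with warehouse=WH31, sku=XP4: max(434, 363, 470) = 470.

470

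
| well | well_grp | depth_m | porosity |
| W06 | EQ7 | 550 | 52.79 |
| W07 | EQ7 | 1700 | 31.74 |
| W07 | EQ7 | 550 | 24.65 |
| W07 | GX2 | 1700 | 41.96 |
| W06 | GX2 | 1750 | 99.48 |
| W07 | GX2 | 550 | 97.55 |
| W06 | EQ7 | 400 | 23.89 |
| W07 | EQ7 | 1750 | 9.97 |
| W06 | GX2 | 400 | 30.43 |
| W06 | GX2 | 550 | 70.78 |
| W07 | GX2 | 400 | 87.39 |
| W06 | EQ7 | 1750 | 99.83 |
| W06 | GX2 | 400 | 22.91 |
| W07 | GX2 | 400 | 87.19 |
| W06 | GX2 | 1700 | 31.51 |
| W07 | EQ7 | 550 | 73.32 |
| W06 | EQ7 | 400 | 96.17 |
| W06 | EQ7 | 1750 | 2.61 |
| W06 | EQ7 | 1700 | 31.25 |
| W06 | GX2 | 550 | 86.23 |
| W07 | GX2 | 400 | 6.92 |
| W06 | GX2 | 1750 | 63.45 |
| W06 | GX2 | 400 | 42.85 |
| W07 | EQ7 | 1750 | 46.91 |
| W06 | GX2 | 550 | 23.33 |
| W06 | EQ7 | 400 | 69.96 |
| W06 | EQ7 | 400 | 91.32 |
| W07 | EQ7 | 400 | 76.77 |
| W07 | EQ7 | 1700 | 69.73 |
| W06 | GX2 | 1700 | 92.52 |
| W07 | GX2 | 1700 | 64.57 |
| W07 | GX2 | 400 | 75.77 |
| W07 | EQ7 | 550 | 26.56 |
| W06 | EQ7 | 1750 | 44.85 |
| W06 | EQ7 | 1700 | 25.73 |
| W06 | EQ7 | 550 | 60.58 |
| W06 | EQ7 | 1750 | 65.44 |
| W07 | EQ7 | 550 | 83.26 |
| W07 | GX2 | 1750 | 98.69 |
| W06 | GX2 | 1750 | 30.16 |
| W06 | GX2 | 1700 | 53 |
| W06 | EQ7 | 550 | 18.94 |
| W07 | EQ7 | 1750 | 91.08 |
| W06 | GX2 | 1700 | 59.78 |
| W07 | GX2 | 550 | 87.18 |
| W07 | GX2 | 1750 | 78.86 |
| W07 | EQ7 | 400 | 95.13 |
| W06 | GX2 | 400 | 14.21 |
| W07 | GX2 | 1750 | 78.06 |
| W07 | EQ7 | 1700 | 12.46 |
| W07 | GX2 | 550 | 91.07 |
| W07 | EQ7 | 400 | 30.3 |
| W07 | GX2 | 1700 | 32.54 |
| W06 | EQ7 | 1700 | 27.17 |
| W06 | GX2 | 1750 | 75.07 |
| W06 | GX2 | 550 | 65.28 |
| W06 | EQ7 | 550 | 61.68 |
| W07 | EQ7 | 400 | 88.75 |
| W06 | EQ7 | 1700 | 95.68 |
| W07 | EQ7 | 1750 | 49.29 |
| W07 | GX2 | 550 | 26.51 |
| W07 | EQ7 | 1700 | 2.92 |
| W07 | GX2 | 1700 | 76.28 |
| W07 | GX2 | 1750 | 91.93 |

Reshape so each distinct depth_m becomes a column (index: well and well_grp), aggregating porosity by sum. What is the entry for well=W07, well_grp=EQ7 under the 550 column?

Rows with well=W07, well_grp=EQ7 and depth_m=550: porosity values are 24.65, 73.32, 26.56, 83.26.
24.65 + 73.32 + 26.56 + 83.26 = 207.79.

207.79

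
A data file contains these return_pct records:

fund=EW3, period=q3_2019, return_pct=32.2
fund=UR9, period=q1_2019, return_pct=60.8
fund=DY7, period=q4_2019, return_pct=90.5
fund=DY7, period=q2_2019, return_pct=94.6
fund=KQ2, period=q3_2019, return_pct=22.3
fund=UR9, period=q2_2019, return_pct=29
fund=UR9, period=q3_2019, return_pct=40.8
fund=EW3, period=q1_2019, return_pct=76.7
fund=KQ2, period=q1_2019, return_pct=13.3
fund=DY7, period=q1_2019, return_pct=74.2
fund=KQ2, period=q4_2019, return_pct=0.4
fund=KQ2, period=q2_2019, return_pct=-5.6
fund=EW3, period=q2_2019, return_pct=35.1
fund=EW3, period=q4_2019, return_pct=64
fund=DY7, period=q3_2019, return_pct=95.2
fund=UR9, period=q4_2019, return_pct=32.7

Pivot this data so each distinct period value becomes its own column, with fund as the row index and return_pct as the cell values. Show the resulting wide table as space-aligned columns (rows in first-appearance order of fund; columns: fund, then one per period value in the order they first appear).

fund  q3_2019  q1_2019  q4_2019  q2_2019
EW3   32.2     76.7     64       35.1   
UR9   40.8     60.8     32.7     29     
DY7   95.2     74.2     90.5     94.6   
KQ2   22.3     13.3     0.4      -5.6   

Columns: fund plus the 4 distinct period values (q3_2019, q1_2019, q4_2019, q2_2019).
For example, row EW3 column q3_2019 takes return_pct=32.2 from the long row (EW3, q3_2019).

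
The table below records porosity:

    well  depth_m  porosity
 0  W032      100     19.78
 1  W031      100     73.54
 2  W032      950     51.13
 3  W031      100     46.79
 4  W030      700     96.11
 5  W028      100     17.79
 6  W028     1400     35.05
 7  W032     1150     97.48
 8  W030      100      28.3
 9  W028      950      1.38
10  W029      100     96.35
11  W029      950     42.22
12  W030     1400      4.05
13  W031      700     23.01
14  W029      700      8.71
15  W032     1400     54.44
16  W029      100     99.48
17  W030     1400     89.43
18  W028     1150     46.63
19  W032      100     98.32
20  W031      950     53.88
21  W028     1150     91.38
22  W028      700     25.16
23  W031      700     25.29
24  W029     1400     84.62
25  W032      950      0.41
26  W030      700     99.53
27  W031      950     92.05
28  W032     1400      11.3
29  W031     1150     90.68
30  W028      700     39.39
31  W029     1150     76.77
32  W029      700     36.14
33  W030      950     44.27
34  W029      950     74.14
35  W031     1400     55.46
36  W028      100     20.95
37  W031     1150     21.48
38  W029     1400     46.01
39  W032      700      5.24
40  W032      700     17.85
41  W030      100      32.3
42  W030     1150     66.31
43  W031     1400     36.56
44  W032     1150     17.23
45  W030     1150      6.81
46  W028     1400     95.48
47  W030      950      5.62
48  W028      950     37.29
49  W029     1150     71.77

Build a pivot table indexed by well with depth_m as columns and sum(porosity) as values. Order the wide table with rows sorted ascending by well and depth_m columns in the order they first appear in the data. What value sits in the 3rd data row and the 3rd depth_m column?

With rows sorted ascending by well, row 3 is well=W030. depth_m columns in first-appearance order: 100, 950, 700, 1400, 1150; column 3 is 700.
Long rows with well=W030, depth_m=700: 96.11 + 99.53 = 195.64.

195.64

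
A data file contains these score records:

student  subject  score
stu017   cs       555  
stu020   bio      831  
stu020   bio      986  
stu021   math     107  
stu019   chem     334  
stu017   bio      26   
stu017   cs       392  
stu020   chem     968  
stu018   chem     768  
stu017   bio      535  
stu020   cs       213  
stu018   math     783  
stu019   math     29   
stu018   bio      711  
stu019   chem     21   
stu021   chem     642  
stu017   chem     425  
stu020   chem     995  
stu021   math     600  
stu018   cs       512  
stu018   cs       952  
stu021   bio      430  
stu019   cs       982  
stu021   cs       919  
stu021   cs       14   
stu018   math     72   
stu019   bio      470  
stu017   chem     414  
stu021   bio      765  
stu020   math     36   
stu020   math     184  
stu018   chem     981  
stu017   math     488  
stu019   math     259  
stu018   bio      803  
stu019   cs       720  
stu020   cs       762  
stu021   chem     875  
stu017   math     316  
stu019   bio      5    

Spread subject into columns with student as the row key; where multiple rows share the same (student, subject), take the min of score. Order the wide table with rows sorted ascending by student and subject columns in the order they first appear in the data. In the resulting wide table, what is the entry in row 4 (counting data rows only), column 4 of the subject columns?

968

With rows sorted ascending by student, row 4 is student=stu020. subject columns in first-appearance order: cs, bio, math, chem; column 4 is chem.
Long rows with student=stu020, subject=chem: min(968, 995) = 968.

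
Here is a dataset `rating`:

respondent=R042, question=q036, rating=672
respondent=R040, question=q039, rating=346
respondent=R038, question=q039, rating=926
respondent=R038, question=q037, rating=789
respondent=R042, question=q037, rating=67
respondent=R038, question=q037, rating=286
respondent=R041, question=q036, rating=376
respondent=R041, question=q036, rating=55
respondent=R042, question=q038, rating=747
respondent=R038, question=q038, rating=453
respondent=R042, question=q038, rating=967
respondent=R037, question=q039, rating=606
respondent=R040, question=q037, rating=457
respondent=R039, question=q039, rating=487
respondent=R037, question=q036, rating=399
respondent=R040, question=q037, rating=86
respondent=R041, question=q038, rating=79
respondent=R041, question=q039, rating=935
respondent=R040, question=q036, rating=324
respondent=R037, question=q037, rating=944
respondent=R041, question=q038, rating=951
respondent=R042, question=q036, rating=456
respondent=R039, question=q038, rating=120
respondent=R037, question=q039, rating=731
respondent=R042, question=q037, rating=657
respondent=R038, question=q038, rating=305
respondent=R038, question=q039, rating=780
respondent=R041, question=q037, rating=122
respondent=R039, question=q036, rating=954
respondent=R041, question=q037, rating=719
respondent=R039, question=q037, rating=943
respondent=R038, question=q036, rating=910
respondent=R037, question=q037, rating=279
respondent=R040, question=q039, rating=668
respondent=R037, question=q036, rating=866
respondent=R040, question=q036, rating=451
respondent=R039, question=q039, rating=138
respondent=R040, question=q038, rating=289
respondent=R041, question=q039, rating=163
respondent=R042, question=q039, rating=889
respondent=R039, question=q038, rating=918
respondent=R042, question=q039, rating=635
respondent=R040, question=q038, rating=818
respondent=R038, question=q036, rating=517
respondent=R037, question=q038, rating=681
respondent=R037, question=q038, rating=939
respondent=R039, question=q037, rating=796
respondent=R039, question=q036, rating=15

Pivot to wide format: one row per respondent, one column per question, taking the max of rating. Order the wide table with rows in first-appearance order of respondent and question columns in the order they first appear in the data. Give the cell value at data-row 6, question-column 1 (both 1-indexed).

954

With rows in first-appearance order of respondent, row 6 is respondent=R039. question columns in first-appearance order: q036, q039, q037, q038; column 1 is q036.
Long rows with respondent=R039, question=q036: max(954, 15) = 954.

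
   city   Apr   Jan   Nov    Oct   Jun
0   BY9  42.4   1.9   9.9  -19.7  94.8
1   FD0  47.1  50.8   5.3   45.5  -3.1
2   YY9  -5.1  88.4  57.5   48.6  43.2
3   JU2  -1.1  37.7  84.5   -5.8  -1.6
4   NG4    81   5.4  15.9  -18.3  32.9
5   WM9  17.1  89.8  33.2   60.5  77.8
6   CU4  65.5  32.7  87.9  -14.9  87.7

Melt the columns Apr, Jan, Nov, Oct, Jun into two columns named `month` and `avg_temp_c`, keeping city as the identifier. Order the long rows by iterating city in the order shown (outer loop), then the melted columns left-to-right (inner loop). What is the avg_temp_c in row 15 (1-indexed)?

35 rows total (7 × 5). Row 15: index ⌊(15-1)/5⌋ = 2 into city → YY9; (15-1) mod 5 = 4 into the melted columns → Jun.
So row 15 is (YY9, Jun, 43.2); avg_temp_c = 43.2.

43.2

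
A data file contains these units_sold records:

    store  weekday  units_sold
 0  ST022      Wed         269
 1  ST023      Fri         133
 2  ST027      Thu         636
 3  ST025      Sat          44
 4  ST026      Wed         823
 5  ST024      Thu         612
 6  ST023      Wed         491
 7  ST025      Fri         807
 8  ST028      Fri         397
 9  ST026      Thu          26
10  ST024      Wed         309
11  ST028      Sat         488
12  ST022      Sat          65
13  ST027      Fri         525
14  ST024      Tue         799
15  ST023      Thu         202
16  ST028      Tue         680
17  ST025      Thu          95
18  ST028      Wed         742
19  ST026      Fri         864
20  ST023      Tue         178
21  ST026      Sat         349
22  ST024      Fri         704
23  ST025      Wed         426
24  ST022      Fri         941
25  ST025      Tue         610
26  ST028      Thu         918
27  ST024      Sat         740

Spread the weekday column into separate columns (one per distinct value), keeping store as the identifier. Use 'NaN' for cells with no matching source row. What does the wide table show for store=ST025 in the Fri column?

807

The long row with store=ST025, weekday=Fri has units_sold=807.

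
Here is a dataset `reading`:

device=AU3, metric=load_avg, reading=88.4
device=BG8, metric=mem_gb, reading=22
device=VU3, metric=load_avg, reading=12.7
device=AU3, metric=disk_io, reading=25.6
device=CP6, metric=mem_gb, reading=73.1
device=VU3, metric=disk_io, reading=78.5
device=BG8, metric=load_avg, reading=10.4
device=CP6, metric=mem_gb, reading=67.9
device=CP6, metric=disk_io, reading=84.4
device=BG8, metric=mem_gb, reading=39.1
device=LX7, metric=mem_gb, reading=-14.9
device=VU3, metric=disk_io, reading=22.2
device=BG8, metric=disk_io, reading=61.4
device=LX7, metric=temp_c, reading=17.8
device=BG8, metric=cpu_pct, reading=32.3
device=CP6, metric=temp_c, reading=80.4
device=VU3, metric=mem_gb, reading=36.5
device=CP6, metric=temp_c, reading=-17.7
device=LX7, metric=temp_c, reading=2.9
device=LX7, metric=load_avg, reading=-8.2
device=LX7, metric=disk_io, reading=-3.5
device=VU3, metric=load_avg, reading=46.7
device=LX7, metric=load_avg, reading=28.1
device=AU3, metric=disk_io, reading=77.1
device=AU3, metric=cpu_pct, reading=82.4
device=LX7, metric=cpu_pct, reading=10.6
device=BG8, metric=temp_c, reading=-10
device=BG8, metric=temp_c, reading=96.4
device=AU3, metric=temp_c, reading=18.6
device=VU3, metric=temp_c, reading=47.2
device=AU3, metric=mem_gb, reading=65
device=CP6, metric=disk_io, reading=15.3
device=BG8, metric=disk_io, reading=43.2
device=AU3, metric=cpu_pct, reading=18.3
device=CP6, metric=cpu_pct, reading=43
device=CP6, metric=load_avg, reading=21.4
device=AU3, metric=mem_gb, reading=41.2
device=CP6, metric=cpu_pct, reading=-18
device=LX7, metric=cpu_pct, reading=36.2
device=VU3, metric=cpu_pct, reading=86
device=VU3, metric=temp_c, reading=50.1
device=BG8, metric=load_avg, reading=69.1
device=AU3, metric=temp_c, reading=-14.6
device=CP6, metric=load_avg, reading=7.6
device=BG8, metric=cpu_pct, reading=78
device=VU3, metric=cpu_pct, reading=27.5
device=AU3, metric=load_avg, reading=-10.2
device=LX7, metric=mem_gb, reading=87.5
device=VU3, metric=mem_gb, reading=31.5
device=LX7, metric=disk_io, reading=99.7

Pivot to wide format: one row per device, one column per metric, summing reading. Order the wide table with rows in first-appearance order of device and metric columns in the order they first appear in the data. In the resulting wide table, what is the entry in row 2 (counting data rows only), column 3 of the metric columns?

104.6

With rows in first-appearance order of device, row 2 is device=BG8. metric columns in first-appearance order: load_avg, mem_gb, disk_io, temp_c, cpu_pct; column 3 is disk_io.
Long rows with device=BG8, metric=disk_io: 61.4 + 43.2 = 104.6.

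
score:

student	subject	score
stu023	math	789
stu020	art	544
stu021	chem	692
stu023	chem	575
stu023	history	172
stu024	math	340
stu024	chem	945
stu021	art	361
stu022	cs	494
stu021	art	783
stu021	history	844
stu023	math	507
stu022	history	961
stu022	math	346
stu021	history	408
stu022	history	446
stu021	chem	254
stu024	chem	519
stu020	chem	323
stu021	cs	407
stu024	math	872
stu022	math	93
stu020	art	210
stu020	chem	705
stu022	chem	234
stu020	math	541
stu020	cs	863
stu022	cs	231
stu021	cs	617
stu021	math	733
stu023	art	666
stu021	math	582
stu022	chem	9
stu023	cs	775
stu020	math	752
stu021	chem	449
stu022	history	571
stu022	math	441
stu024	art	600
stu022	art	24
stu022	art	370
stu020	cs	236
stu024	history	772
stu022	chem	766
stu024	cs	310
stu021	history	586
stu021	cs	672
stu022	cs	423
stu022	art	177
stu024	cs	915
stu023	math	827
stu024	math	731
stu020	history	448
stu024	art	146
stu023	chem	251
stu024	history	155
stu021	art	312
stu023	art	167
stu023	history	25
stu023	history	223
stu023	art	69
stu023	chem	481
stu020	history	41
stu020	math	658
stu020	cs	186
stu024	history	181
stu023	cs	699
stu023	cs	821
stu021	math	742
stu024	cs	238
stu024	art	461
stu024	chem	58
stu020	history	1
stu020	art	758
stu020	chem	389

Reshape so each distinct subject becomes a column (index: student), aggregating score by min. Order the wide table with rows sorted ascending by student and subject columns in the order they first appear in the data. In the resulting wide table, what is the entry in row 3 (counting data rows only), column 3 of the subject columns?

9

With rows sorted ascending by student, row 3 is student=stu022. subject columns in first-appearance order: math, art, chem, history, cs; column 3 is chem.
Long rows with student=stu022, subject=chem: min(234, 9, 766) = 9.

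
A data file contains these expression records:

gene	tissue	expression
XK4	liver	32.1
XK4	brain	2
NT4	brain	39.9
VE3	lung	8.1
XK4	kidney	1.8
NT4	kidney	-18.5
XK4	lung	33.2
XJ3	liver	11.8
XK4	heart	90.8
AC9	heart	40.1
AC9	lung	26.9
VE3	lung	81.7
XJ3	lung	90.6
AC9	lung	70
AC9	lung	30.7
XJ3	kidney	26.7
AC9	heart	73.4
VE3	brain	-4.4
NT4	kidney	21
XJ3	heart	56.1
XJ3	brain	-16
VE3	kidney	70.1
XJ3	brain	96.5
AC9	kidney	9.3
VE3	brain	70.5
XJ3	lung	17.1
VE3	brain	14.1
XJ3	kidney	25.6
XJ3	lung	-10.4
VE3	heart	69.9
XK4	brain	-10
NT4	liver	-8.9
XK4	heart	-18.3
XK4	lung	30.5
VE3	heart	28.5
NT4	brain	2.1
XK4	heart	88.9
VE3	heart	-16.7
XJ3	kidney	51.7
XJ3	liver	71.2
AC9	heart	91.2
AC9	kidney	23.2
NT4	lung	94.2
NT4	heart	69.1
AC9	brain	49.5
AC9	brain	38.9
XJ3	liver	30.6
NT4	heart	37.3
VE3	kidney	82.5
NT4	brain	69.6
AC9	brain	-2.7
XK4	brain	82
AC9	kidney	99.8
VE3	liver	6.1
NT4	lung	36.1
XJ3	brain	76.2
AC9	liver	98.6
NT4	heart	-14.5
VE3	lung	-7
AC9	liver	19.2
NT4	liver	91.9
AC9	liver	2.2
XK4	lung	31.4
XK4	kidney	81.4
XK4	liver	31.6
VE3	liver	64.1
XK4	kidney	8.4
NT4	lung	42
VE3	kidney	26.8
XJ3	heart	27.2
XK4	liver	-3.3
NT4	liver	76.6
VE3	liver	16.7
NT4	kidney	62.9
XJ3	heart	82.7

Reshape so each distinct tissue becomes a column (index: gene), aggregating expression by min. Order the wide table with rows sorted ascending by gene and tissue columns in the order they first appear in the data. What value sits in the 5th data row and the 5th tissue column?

With rows sorted ascending by gene, row 5 is gene=XK4. tissue columns in first-appearance order: liver, brain, lung, kidney, heart; column 5 is heart.
Long rows with gene=XK4, tissue=heart: min(90.8, -18.3, 88.9) = -18.3.

-18.3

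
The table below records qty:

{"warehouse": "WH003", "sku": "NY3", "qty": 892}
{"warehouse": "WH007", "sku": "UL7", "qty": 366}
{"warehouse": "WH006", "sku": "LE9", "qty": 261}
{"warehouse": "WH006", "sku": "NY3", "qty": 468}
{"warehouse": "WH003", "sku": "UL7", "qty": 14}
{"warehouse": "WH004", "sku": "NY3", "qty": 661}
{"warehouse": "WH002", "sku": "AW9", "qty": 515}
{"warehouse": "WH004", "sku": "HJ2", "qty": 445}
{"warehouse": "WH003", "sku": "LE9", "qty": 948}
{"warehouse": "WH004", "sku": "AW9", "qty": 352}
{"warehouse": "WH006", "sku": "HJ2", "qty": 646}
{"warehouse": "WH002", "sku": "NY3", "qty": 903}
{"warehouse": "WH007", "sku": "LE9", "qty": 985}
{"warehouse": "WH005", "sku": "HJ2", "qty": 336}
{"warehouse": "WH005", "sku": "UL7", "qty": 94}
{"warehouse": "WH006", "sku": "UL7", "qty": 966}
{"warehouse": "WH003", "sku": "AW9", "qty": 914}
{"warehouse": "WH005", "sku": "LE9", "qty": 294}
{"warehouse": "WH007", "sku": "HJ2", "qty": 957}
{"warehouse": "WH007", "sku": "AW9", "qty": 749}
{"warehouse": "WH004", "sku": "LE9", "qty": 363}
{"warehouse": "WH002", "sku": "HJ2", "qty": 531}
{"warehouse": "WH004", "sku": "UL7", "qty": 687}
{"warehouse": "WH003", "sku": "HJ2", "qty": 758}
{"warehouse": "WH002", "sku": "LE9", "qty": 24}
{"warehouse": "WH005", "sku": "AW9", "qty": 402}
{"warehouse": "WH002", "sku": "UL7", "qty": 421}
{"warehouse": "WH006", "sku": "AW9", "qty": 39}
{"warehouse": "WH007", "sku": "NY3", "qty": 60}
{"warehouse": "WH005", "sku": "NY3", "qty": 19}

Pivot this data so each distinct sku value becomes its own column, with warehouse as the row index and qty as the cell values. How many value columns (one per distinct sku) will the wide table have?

5

5 distinct sku values: UL7, AW9, HJ2, LE9, NY3.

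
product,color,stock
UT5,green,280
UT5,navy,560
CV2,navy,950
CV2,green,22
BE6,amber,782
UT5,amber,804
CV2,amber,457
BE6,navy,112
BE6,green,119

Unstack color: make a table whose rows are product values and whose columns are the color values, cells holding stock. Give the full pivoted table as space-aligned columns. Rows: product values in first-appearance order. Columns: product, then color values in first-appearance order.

Columns: product plus the 3 distinct color values (green, navy, amber).
For example, row UT5 column green takes stock=280 from the long row (UT5, green).

product  green  navy  amber
UT5      280    560   804  
CV2      22     950   457  
BE6      119    112   782  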